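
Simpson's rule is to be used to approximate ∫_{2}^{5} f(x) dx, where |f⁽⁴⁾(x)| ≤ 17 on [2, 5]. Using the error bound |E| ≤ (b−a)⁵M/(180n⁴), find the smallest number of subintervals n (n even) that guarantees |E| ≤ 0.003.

10

Need 4131/(180n⁴) ≤ 0.003.
n⁴ ≥ 4131/(180·0.003) = 7650 ⇒ n ≥ 9.3522, so the smallest even n is 10. (n must be even for Simpson's rule.)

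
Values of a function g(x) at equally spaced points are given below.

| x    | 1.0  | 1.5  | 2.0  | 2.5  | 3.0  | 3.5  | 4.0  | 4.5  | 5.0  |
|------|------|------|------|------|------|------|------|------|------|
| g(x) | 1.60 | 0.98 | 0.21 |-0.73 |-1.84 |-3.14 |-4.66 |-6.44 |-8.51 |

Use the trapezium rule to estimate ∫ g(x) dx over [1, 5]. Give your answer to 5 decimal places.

h = 0.5, n = 8.
(h/2)·[y₀ + 2y₁ + 2y₂ + 2y₃ + 2y₄ + 2y₅ + 2y₆ + 2y₇ + y₈] = 0.25·(-38.15) = -9.53750.

-9.53750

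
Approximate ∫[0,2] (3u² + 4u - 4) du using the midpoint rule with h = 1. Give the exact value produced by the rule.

7.5

h = (2 − 0)/2 = 1.
Midpoints m₁,…,m₂ = 0.5, 1.5.
f(m₁)=-1.25, f(m₂)=8.75.
h·[f(m₁) + f(m₂)] = 1·(7.5) = 7.5.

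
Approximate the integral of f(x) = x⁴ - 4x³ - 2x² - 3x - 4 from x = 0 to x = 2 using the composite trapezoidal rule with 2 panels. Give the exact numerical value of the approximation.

-31

h = (2 − 0)/2 = 1.
Nodes x₀,…,x₂ = 0, 1, 2.
f(x) = x⁴ - 4x³ - 2x² - 3x - 4: f₀=-4, f₁=-12, f₂=-34.
(h/2)·[f₀ + 2f₁ + f₂] = 0.5·(-62) = -31.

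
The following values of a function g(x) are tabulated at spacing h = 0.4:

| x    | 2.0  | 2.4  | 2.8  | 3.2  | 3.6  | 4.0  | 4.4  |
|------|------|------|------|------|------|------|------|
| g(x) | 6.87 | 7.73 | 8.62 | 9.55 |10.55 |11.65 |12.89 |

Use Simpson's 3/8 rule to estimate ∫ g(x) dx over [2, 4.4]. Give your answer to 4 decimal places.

h = 0.4, n = 6.
(3h/8)·[y₀ + 3y₁ + 3y₂ + 2y₃ + 3y₄ + 3y₅ + y₆] = 0.15·(154.51) = 23.1765.

23.1765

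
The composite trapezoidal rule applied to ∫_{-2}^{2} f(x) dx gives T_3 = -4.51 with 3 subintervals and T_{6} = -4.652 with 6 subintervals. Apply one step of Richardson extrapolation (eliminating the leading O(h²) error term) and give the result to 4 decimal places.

-4.6993

R = (4·T_{6} − T_3) / 3 = (4·(-4.652) − (-4.51))/3 = (-14.098)/3 = -4.6993.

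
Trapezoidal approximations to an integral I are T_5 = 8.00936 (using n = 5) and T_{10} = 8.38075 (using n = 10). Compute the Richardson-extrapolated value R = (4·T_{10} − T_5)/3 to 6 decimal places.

R = (4·T_{10} − T_5) / 3 = (4·8.38075 − 8.00936)/3 = (25.51364)/3 = 8.504547.

8.504547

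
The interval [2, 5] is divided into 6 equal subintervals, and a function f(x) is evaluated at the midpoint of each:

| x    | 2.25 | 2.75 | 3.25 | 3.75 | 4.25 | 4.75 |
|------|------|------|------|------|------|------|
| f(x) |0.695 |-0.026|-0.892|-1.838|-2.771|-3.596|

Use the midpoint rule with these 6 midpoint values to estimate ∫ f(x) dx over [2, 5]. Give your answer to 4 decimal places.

h = 0.5, n = 6.
h·[y(m₁) + y(m₂) + y(m₃) + y(m₄) + y(m₅) + y(m₆)] = 0.5·(-8.428) = -4.2140.

-4.2140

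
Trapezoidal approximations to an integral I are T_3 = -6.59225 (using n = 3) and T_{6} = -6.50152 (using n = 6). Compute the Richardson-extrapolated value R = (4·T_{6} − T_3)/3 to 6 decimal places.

R = (4·T_{6} − T_3) / 3 = (4·(-6.50152) − (-6.59225))/3 = (-19.41383)/3 = -6.471277.

-6.471277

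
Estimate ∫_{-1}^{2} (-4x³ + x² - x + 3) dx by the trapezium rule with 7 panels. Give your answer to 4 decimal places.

h = (2 − (-1))/7 = 0.428571.
Nodes x₀,…,x₇ = -1, -0.571429, -0.142857, 0.285714, 0.714286, 1.142857, 1.571429, 2.
f(x) = -4x³ + x² - x + 3: f₀=9, f₁=4.644315, f₂=3.174927, f₃=2.702624, f₄=1.338192, f₅=-2.807580, f₆=-11.623907, f₇=-27.
(h/2)·[f₀ + 2f₁ + 2f₂ + 2f₃ + 2f₄ + 2f₅ + 2f₆ + f₇] = 0.214286·(-23.142857) = -4.9592.

-4.9592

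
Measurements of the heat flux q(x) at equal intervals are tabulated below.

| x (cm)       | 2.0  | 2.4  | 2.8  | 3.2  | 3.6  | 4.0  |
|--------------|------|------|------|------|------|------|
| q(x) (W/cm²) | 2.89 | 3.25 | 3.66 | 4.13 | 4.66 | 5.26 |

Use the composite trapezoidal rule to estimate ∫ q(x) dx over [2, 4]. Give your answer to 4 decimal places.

h = 0.4, n = 5.
(h/2)·[y₀ + 2y₁ + 2y₂ + 2y₃ + 2y₄ + y₅] = 0.2·(39.55) = 7.9100.

7.9100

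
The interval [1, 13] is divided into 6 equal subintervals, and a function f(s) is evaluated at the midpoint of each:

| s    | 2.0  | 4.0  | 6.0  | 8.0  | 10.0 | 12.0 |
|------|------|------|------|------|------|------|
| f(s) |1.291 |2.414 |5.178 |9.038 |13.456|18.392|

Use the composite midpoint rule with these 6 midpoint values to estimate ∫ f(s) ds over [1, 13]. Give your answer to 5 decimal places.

99.53800

h = 2, n = 6.
h·[y(m₁) + y(m₂) + y(m₃) + y(m₄) + y(m₅) + y(m₆)] = 2·(49.769) = 99.53800.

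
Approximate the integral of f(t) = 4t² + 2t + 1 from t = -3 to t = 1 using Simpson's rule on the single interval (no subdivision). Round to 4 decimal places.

33.3333

S = (b−a)/6 · [f(-3) + 4f(-1) + f(1)] = 0.666667·[31 + 4·3 + 7] = 33.3333.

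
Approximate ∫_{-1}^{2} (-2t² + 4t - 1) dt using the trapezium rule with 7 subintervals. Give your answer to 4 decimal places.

-3.1837

h = (2 − (-1))/7 = 0.428571.
Nodes t₀,…,t₇ = -1, -0.571429, -0.142857, 0.285714, 0.714286, 1.142857, 1.571429, 2.
f(t) = -2t² + 4t - 1: f₀=-7, f₁=-3.938776, f₂=-1.612245, f₃=-0.020408, f₄=0.836735, f₅=0.959184, f₆=0.346939, f₇=-1.
(h/2)·[f₀ + 2f₁ + 2f₂ + 2f₃ + 2f₄ + 2f₅ + 2f₆ + f₇] = 0.214286·(-14.857143) = -3.1837.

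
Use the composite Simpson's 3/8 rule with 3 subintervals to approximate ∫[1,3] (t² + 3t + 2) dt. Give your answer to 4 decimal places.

h = (3 − 1)/3 = 0.666667.
Nodes t₀,…,t₃ = 1, 1.666667, 2.333333, 3.
f(t) = t² + 3t + 2: f₀=6, f₁=9.777778, f₂=14.444444, f₃=20.
(3h/8)·[f₀ + 3f₁ + 3f₂ + f₃] = 0.25·(98.666667) = 24.6667.

24.6667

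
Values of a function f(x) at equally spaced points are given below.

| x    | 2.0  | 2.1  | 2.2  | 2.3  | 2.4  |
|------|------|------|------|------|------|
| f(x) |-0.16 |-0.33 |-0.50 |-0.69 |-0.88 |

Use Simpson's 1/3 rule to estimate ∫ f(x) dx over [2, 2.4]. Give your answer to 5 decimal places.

-0.20400

h = 0.1, n = 4.
(h/3)·[y₀ + 4y₁ + 2y₂ + 4y₃ + y₄] = 0.033333·(-6.12) = -0.20400.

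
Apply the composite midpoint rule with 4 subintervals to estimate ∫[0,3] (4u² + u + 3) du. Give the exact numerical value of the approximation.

48.9375

h = (3 − 0)/4 = 0.75.
Midpoints m₁,…,m₄ = 0.375, 1.125, 1.875, 2.625.
f(m₁)=3.9375, f(m₂)=9.1875, f(m₃)=18.9375, f(m₄)=33.1875.
h·[f(m₁) + f(m₂) + f(m₃) + f(m₄)] = 0.75·(65.25) = 48.9375.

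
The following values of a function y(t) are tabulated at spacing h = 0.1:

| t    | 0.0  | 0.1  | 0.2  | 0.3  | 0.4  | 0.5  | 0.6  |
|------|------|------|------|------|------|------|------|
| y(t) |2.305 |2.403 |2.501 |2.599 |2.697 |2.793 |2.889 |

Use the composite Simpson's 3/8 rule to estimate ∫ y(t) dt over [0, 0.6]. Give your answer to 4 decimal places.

h = 0.1, n = 6.
(3h/8)·[y₀ + 3y₁ + 3y₂ + 2y₃ + 3y₄ + 3y₅ + y₆] = 0.0375·(41.574) = 1.5590.

1.5590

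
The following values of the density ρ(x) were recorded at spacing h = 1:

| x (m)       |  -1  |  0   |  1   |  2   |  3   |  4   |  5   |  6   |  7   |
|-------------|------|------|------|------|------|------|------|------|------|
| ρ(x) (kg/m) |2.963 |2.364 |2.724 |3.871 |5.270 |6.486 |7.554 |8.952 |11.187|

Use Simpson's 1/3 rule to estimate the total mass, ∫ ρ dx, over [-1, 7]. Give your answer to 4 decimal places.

43.9793

h = 1, n = 8.
(h/3)·[y₀ + 4y₁ + 2y₂ + 4y₃ + 2y₄ + 4y₅ + 2y₆ + 4y₇ + y₈] = 0.333333·(131.938) = 43.9793.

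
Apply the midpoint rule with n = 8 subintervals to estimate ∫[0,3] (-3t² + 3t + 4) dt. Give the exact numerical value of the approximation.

-1.39453125

h = (3 − 0)/8 = 0.375.
Midpoints m₁,…,m₈ = 0.1875, 0.5625, 0.9375, 1.3125, 1.6875, 2.0625, 2.4375, 2.8125.
f(m₁)=4.45703125, f(m₂)=4.73828125, f(m₃)=4.17578125, f(m₄)=2.76953125, f(m₅)=0.51953125, f(m₆)=-2.57421875, f(m₇)=-6.51171875, f(m₈)=-11.29296875.
h·[f(m₁) + f(m₂) + f(m₃) + f(m₄) + f(m₅) + f(m₆) + f(m₇) + f(m₈)] = 0.375·(-3.71875) = -1.39453125.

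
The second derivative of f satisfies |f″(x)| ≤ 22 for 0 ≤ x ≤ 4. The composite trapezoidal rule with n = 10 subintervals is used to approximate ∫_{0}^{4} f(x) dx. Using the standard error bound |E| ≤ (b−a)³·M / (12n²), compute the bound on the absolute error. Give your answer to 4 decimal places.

|E| ≤ (4)³·22 / (12·10²) = 1408/1200 = 1.1733.

1.1733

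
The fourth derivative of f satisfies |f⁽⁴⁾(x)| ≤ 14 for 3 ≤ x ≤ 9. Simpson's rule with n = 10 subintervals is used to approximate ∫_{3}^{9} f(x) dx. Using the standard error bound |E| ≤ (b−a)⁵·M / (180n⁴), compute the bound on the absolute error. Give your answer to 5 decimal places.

|E| ≤ (6)⁵·14 / (180·10⁴) = 108864/1800000 = 0.06048.

0.06048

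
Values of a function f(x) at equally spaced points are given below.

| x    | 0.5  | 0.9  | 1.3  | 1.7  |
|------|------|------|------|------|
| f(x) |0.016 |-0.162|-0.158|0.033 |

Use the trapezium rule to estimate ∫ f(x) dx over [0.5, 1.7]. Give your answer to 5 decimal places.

h = 0.4, n = 3.
(h/2)·[y₀ + 2y₁ + 2y₂ + y₃] = 0.2·(-0.591) = -0.11820.

-0.11820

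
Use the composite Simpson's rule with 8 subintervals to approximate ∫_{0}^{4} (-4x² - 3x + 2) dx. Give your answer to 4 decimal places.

h = (4 − 0)/8 = 0.5.
Nodes x₀,…,x₈ = 0, 0.5, 1, 1.5, 2, 2.5, 3, 3.5, 4.
f(x) = -4x² - 3x + 2: f₀=2, f₁=-0.5, f₂=-5, f₃=-11.5, f₄=-20, f₅=-30.5, f₆=-43, f₇=-57.5, f₈=-74.
(h/3)·[f₀ + 4f₁ + 2f₂ + 4f₃ + 2f₄ + 4f₅ + 2f₆ + 4f₇ + f₈] = 0.166667·(-608) = -101.3333.

-101.3333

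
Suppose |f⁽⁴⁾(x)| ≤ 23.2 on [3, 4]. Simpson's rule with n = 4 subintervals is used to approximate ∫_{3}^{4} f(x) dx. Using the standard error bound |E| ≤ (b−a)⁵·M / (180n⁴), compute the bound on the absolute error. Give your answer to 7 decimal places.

|E| ≤ (1)⁵·23.2 / (180·4⁴) = 23.2/46080 = 0.0005035.

0.0005035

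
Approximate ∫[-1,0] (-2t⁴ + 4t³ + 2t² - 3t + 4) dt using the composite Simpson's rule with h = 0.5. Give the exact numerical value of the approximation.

h = (0 − (-1))/2 = 0.5.
Nodes t₀,…,t₂ = -1, -0.5, 0.
f(t) = -2t⁴ + 4t³ + 2t² - 3t + 4: f₀=3, f₁=5.375, f₂=4.
(h/3)·[f₀ + 4f₁ + f₂] = 0.166667·(28.5) = 4.75.

4.75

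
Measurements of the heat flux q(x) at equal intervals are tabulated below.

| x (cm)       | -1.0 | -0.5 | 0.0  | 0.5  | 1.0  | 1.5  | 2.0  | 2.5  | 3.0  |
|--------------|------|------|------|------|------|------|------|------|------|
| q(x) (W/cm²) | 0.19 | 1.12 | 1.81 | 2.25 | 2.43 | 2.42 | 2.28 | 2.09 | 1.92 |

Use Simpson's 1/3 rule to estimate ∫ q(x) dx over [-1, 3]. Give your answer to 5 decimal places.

h = 0.5, n = 8.
(h/3)·[y₀ + 4y₁ + 2y₂ + 4y₃ + 2y₄ + 4y₅ + 2y₆ + 4y₇ + y₈] = 0.166667·(46.67) = 7.77833.

7.77833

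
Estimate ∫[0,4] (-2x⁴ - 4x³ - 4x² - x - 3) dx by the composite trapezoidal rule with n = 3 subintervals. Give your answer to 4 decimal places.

h = (4 − 0)/3 = 1.333333.
Nodes x₀,…,x₃ = 0, 1.333333, 2.666667, 4.
f(x) = -2x⁴ - 4x³ - 4x² - x - 3: f₀=-3, f₁=-27.246914, f₂=-211.098765, f₃=-839.
(h/2)·[f₀ + 2f₁ + 2f₂ + f₃] = 0.666667·(-1318.691358) = -879.1276.

-879.1276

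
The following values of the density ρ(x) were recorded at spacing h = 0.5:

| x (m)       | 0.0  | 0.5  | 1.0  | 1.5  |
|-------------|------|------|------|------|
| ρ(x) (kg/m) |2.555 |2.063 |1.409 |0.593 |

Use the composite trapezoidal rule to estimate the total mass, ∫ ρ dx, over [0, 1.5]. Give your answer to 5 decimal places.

2.52300

h = 0.5, n = 3.
(h/2)·[y₀ + 2y₁ + 2y₂ + y₃] = 0.25·(10.092) = 2.52300.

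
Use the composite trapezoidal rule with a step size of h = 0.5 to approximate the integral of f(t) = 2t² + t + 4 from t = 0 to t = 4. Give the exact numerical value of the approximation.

h = (4 − 0)/8 = 0.5.
Nodes t₀,…,t₈ = 0, 0.5, 1, 1.5, 2, 2.5, 3, 3.5, 4.
f(t) = 2t² + t + 4: f₀=4, f₁=5, f₂=7, f₃=10, f₄=14, f₅=19, f₆=25, f₇=32, f₈=40.
(h/2)·[f₀ + 2f₁ + 2f₂ + 2f₃ + 2f₄ + 2f₅ + 2f₆ + 2f₇ + f₈] = 0.25·(268) = 67.

67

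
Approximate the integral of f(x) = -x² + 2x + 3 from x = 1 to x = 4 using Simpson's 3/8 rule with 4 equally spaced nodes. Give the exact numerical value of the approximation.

3

h = (4 − 1)/3 = 1.
Nodes x₀,…,x₃ = 1, 2, 3, 4.
f(x) = -x² + 2x + 3: f₀=4, f₁=3, f₂=0, f₃=-5.
(3h/8)·[f₀ + 3f₁ + 3f₂ + f₃] = 0.375·(8) = 3.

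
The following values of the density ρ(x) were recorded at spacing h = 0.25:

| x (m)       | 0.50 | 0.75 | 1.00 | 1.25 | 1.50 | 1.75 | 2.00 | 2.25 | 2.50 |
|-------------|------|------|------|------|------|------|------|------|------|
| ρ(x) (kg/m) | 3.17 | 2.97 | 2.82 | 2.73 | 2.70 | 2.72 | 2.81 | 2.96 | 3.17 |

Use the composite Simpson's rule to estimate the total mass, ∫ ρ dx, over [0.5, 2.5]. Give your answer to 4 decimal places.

h = 0.25, n = 8.
(h/3)·[y₀ + 4y₁ + 2y₂ + 4y₃ + 2y₄ + 4y₅ + 2y₆ + 4y₇ + y₈] = 0.083333·(68.52) = 5.7100.

5.7100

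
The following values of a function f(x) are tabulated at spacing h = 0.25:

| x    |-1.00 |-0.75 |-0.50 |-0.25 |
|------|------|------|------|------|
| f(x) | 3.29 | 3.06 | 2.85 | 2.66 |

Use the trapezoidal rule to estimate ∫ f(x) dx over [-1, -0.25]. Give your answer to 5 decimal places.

h = 0.25, n = 3.
(h/2)·[y₀ + 2y₁ + 2y₂ + y₃] = 0.125·(17.77) = 2.22125.

2.22125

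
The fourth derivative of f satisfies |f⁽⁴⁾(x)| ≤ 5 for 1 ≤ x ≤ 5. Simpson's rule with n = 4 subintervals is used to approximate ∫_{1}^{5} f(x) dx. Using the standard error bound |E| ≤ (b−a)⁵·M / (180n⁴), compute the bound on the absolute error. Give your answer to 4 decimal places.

0.1111

|E| ≤ (4)⁵·5 / (180·4⁴) = 5120/46080 = 0.1111.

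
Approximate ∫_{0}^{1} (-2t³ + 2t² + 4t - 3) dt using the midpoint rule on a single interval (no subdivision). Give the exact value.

-0.75

M = (b−a)·f(0.5) = 1·(-0.75) = -0.75.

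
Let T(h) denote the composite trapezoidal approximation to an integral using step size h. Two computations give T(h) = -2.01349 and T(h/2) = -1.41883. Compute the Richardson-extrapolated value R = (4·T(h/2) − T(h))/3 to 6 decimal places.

R = (4·T(h/2) − T(h)) / 3 = (4·(-1.41883) − (-2.01349))/3 = (-3.66183)/3 = -1.220610.

-1.220610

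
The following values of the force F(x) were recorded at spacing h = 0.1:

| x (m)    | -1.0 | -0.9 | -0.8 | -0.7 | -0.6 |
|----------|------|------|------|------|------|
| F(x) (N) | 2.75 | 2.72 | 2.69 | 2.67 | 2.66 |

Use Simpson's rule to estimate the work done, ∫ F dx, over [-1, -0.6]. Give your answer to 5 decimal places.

h = 0.1, n = 4.
(h/3)·[y₀ + 4y₁ + 2y₂ + 4y₃ + y₄] = 0.033333·(32.35) = 1.07833.

1.07833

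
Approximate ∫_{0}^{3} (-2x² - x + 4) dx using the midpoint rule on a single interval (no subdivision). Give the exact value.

M = (b−a)·f(1.5) = 3·(-2) = -6.

-6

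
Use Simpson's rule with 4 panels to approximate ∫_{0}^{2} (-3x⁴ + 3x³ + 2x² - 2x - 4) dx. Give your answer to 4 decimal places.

-13.9167

h = (2 − 0)/4 = 0.5.
Nodes x₀,…,x₄ = 0, 0.5, 1, 1.5, 2.
f(x) = -3x⁴ + 3x³ + 2x² - 2x - 4: f₀=-4, f₁=-4.3125, f₂=-4, f₃=-7.5625, f₄=-24.
(h/3)·[f₀ + 4f₁ + 2f₂ + 4f₃ + f₄] = 0.166667·(-83.5) = -13.9167.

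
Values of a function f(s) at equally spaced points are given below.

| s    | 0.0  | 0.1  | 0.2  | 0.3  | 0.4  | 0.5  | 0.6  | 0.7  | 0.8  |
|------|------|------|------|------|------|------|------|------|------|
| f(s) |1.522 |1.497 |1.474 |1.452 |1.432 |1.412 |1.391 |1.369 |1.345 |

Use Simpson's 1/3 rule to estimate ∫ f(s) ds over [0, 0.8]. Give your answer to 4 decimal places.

h = 0.1, n = 8.
(h/3)·[y₀ + 4y₁ + 2y₂ + 4y₃ + 2y₄ + 4y₅ + 2y₆ + 4y₇ + y₈] = 0.033333·(34.381) = 1.1460.

1.1460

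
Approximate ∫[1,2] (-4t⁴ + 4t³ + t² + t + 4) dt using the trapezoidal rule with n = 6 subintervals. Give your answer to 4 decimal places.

h = (2 − 1)/6 = 0.166667.
Nodes t₀,…,t₆ = 1, 1.166667, 1.333333, 1.5, 1.666667, 1.833333, 2.
f(t) = -4t⁴ + 4t³ + t² + t + 4: f₀=6, f₁=5.469136, f₂=3.950617, f₃=1, f₄=-3.901235, f₅=-11.345679, f₆=-22.
(h/2)·[f₀ + 2f₁ + 2f₂ + 2f₃ + 2f₄ + 2f₅ + f₆] = 0.083333·(-25.654321) = -2.1379.

-2.1379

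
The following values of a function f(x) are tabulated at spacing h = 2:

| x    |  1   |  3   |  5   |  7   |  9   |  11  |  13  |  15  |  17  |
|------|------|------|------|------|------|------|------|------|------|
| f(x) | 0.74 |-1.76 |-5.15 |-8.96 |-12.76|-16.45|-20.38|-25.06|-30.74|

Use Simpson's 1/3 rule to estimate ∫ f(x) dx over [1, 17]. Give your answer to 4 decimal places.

h = 2, n = 8.
(h/3)·[y₀ + 4y₁ + 2y₂ + 4y₃ + 2y₄ + 4y₅ + 2y₆ + 4y₇ + y₈] = 0.666667·(-315.50) = -210.3333.

-210.3333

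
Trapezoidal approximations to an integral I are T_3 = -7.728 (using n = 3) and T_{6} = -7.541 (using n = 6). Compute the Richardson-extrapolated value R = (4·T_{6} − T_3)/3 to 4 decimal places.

-7.4787

R = (4·T_{6} − T_3) / 3 = (4·(-7.541) − (-7.728))/3 = (-22.436)/3 = -7.4787.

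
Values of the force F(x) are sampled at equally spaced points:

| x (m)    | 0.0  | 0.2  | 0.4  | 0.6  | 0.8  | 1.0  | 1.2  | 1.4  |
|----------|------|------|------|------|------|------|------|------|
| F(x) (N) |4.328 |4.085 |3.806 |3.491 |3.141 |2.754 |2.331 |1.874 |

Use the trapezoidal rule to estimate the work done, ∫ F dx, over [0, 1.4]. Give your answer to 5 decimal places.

h = 0.2, n = 7.
(h/2)·[y₀ + 2y₁ + 2y₂ + 2y₃ + 2y₄ + 2y₅ + 2y₆ + y₇] = 0.1·(45.418) = 4.54180.

4.54180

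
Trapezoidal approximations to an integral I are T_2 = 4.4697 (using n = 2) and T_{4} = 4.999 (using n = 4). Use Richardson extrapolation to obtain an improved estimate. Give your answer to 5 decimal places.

R = (4·T_{4} − T_2) / 3 = (4·4.999 − 4.4697)/3 = (15.5263)/3 = 5.17543.

5.17543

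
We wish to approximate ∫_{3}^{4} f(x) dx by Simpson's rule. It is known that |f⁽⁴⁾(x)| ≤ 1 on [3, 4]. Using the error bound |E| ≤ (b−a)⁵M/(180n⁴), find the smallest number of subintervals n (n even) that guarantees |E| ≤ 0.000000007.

Need 1/(180n⁴) ≤ 0.000000007.
n⁴ ≥ 1/(180·0.000000007) = 793651 ⇒ n ≥ 29.8475, so the smallest even n is 30. (n must be even for Simpson's rule.)

30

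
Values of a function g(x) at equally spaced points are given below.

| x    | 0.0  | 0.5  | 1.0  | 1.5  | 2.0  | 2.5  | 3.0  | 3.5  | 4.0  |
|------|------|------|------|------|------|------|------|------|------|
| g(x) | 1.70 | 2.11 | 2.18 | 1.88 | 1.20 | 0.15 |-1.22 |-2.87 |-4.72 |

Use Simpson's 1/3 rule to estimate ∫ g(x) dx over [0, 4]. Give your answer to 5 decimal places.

1.06333

h = 0.5, n = 8.
(h/3)·[y₀ + 4y₁ + 2y₂ + 4y₃ + 2y₄ + 4y₅ + 2y₆ + 4y₇ + y₈] = 0.166667·(6.38) = 1.06333.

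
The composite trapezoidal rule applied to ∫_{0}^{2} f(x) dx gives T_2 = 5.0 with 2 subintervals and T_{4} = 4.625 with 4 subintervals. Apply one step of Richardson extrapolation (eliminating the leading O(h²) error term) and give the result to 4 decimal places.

R = (4·T_{4} − T_2) / 3 = (4·4.625 − 5.0)/3 = (13.500)/3 = 4.5000.

4.5000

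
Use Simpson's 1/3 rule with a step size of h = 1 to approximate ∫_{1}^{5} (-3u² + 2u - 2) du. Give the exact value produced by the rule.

-108

h = (5 − 1)/4 = 1.
Nodes u₀,…,u₄ = 1, 2, 3, 4, 5.
f(u) = -3u² + 2u - 2: f₀=-3, f₁=-10, f₂=-23, f₃=-42, f₄=-67.
(h/3)·[f₀ + 4f₁ + 2f₂ + 4f₃ + f₄] = 0.333333·(-324) = -108.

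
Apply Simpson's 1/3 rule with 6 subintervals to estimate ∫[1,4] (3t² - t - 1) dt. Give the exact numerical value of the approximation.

52.5

h = (4 − 1)/6 = 0.5.
Nodes t₀,…,t₆ = 1, 1.5, 2, 2.5, 3, 3.5, 4.
f(t) = 3t² - t - 1: f₀=1, f₁=4.25, f₂=9, f₃=15.25, f₄=23, f₅=32.25, f₆=43.
(h/3)·[f₀ + 4f₁ + 2f₂ + 4f₃ + 2f₄ + 4f₅ + f₆] = 0.166667·(315) = 52.5.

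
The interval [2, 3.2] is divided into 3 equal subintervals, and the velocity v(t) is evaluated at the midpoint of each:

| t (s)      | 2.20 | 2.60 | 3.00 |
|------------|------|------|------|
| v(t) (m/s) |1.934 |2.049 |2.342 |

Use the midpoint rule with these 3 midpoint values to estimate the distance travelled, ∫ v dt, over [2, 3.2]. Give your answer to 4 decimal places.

2.5300

h = 0.4, n = 3.
h·[y(m₁) + y(m₂) + y(m₃)] = 0.4·(6.325) = 2.5300.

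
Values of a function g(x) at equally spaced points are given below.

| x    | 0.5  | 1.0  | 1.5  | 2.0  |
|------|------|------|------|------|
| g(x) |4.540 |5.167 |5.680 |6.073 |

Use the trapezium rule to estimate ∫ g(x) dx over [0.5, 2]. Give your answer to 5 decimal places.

8.07675

h = 0.5, n = 3.
(h/2)·[y₀ + 2y₁ + 2y₂ + y₃] = 0.25·(32.307) = 8.07675.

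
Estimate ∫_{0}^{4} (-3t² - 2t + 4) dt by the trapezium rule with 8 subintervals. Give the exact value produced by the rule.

-64.5

h = (4 − 0)/8 = 0.5.
Nodes t₀,…,t₈ = 0, 0.5, 1, 1.5, 2, 2.5, 3, 3.5, 4.
f(t) = -3t² - 2t + 4: f₀=4, f₁=2.25, f₂=-1, f₃=-5.75, f₄=-12, f₅=-19.75, f₆=-29, f₇=-39.75, f₈=-52.
(h/2)·[f₀ + 2f₁ + 2f₂ + 2f₃ + 2f₄ + 2f₅ + 2f₆ + 2f₇ + f₈] = 0.25·(-258) = -64.5.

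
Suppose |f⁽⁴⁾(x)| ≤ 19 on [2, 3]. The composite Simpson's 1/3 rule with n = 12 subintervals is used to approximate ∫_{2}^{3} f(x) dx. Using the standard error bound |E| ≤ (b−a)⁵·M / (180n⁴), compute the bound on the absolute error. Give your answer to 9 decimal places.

|E| ≤ (1)⁵·19 / (180·12⁴) = 19/3732480 = 0.000005090.

0.000005090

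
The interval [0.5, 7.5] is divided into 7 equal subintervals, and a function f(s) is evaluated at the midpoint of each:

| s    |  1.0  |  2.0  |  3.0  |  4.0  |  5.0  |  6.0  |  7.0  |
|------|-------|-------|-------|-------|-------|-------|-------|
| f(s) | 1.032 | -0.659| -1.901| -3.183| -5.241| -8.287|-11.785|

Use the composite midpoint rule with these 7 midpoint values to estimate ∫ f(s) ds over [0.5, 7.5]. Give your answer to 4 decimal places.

h = 1, n = 7.
h·[y(m₁) + y(m₂) + y(m₃) + y(m₄) + y(m₅) + y(m₆) + y(m₇)] = 1·(-30.024) = -30.0240.

-30.0240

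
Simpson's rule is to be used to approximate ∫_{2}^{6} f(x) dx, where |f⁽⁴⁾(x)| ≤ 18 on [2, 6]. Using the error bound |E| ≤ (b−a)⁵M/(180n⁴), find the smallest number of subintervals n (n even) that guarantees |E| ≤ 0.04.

Need 18432/(180n⁴) ≤ 0.04.
n⁴ ≥ 18432/(180·0.04) = 2560 ⇒ n ≥ 7.1131, so the smallest even n is 8. (n must be even for Simpson's rule.)

8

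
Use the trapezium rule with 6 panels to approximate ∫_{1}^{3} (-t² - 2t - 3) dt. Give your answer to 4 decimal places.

h = (3 − 1)/6 = 0.333333.
Nodes t₀,…,t₆ = 1, 1.333333, 1.666667, 2, 2.333333, 2.666667, 3.
f(t) = -t² - 2t - 3: f₀=-6, f₁=-7.444444, f₂=-9.111111, f₃=-11, f₄=-13.111111, f₅=-15.444444, f₆=-18.
(h/2)·[f₀ + 2f₁ + 2f₂ + 2f₃ + 2f₄ + 2f₅ + f₆] = 0.166667·(-136.222222) = -22.7037.

-22.7037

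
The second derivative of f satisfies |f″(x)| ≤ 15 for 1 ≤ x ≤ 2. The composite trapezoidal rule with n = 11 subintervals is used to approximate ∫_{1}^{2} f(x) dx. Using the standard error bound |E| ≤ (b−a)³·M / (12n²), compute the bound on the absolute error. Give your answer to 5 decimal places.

|E| ≤ (1)³·15 / (12·11²) = 15/1452 = 0.01033.

0.01033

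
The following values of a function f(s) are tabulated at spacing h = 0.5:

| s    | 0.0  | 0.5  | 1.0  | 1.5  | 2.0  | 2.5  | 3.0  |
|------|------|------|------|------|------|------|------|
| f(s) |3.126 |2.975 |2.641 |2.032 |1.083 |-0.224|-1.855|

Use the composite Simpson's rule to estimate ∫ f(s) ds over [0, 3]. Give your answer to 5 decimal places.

4.64183

h = 0.5, n = 6.
(h/3)·[y₀ + 4y₁ + 2y₂ + 4y₃ + 2y₄ + 4y₅ + y₆] = 0.166667·(27.851) = 4.64183.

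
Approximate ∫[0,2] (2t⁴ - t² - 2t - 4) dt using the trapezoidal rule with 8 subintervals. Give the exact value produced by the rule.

h = (2 − 0)/8 = 0.25.
Nodes t₀,…,t₈ = 0, 0.25, 0.5, 0.75, 1, 1.25, 1.5, 1.75, 2.
f(t) = 2t⁴ - t² - 2t - 4: f₀=-4, f₁=-4.5546875, f₂=-5.125, f₃=-5.4296875, f₄=-5, f₅=-3.1796875, f₆=0.875, f₇=8.1953125, f₈=20.
(h/2)·[f₀ + 2f₁ + 2f₂ + 2f₃ + 2f₄ + 2f₅ + 2f₆ + 2f₇ + f₈] = 0.125·(-12.4375) = -1.5546875.

-1.5546875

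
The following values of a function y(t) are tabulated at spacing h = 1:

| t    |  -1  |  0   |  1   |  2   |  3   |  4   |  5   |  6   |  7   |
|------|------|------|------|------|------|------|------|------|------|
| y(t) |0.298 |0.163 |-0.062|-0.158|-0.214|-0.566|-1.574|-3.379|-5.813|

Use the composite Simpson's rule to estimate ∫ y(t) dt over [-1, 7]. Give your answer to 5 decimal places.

-8.32500

h = 1, n = 8.
(h/3)·[y₀ + 4y₁ + 2y₂ + 4y₃ + 2y₄ + 4y₅ + 2y₆ + 4y₇ + y₈] = 0.333333·(-24.975) = -8.32500.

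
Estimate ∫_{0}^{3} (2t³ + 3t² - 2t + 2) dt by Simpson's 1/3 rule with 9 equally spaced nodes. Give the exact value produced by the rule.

h = (3 − 0)/8 = 0.375.
Nodes t₀,…,t₈ = 0, 0.375, 0.75, 1.125, 1.5, 1.875, 2.25, 2.625, 3.
f(t) = 2t³ + 3t² - 2t + 2: f₀=2, f₁=1.77734375, f₂=3.03125, f₃=6.39453125, f₄=12.5, f₅=21.98046875, f₆=35.46875, f₇=53.59765625, f₈=77.
(h/3)·[f₀ + 4f₁ + 2f₂ + 4f₃ + 2f₄ + 4f₅ + 2f₆ + 4f₇ + f₈] = 0.125·(516) = 64.5.

64.5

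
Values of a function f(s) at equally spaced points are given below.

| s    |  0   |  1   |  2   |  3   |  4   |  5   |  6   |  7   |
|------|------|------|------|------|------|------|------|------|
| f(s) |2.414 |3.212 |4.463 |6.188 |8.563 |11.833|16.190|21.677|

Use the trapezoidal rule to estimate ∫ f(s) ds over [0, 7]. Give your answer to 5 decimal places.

62.49450

h = 1, n = 7.
(h/2)·[y₀ + 2y₁ + 2y₂ + 2y₃ + 2y₄ + 2y₅ + 2y₆ + y₇] = 0.5·(124.989) = 62.49450.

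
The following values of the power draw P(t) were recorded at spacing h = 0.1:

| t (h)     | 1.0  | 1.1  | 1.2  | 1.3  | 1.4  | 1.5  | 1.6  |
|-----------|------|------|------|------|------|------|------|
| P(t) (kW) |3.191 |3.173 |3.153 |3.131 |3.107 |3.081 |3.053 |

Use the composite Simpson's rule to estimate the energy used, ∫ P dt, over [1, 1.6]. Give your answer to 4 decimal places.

h = 0.1, n = 6.
(h/3)·[y₀ + 4y₁ + 2y₂ + 4y₃ + 2y₄ + 4y₅ + y₆] = 0.033333·(56.304) = 1.8768.

1.8768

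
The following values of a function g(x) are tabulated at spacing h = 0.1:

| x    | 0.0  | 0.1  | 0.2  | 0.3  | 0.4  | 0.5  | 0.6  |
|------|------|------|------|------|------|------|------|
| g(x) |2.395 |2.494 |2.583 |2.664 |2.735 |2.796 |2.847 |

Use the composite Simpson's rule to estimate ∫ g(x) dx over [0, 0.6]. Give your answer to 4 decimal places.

1.5898

h = 0.1, n = 6.
(h/3)·[y₀ + 4y₁ + 2y₂ + 4y₃ + 2y₄ + 4y₅ + y₆] = 0.033333·(47.694) = 1.5898.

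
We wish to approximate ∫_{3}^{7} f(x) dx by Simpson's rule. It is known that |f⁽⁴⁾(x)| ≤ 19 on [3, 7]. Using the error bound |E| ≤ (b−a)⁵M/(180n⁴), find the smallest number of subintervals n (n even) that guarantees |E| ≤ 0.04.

8

Need 19456/(180n⁴) ≤ 0.04.
n⁴ ≥ 19456/(180·0.04) = 2702.22 ⇒ n ≥ 7.2099, so the smallest even n is 8. (n must be even for Simpson's rule.)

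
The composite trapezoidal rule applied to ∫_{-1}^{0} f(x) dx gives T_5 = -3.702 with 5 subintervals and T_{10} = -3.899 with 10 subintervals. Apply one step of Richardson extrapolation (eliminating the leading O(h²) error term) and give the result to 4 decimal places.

R = (4·T_{10} − T_5) / 3 = (4·(-3.899) − (-3.702))/3 = (-11.894)/3 = -3.9647.

-3.9647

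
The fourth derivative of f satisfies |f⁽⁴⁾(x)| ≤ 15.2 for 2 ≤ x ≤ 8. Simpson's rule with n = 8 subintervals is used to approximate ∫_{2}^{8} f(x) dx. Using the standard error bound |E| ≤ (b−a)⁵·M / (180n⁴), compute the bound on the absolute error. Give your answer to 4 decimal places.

0.1603

|E| ≤ (6)⁵·15.2 / (180·8⁴) = 118195.2/737280 = 0.1603.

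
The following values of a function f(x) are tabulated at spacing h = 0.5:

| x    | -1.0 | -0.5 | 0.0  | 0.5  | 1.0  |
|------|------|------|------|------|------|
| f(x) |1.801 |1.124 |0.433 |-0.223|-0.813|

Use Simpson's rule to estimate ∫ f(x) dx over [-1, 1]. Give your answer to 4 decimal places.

0.9097

h = 0.5, n = 4.
(h/3)·[y₀ + 4y₁ + 2y₂ + 4y₃ + y₄] = 0.166667·(5.458) = 0.9097.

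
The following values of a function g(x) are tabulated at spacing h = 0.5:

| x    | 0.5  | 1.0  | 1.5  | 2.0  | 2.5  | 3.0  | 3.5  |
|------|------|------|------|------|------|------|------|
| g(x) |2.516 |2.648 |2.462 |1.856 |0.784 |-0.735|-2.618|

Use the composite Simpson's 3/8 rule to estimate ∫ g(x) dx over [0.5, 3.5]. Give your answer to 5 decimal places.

h = 0.5, n = 6.
(3h/8)·[y₀ + 3y₁ + 3y₂ + 2y₃ + 3y₄ + 3y₅ + y₆] = 0.1875·(19.087) = 3.57881.

3.57881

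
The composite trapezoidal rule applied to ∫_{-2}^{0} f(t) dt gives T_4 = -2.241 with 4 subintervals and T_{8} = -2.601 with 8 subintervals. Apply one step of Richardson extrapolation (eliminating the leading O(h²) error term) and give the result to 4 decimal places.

-2.7210

R = (4·T_{8} − T_4) / 3 = (4·(-2.601) − (-2.241))/3 = (-8.163)/3 = -2.7210.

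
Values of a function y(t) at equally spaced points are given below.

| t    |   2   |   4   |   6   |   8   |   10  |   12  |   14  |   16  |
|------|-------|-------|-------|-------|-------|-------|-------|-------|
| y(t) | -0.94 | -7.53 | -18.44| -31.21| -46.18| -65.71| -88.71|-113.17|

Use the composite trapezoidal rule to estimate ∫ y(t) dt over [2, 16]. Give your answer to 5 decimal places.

h = 2, n = 7.
(h/2)·[y₀ + 2y₁ + 2y₂ + 2y₃ + 2y₄ + 2y₅ + 2y₆ + y₇] = 1·(-629.67) = -629.67000.

-629.67000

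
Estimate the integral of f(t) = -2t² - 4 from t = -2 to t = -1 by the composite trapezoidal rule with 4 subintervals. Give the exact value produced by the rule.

h = (-1 − (-2))/4 = 0.25.
Nodes t₀,…,t₄ = -2, -1.75, -1.5, -1.25, -1.
f(t) = -2t² - 4: f₀=-12, f₁=-10.125, f₂=-8.5, f₃=-7.125, f₄=-6.
(h/2)·[f₀ + 2f₁ + 2f₂ + 2f₃ + f₄] = 0.125·(-69.5) = -8.6875.

-8.6875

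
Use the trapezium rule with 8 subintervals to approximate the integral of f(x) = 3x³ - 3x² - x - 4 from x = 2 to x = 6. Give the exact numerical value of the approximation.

h = (6 − 2)/8 = 0.5.
Nodes x₀,…,x₈ = 2, 2.5, 3, 3.5, 4, 4.5, 5, 5.5, 6.
f(x) = 3x³ - 3x² - x - 4: f₀=6, f₁=21.625, f₂=47, f₃=84.375, f₄=136, f₅=204.125, f₆=291, f₇=398.875, f₈=530.
(h/2)·[f₀ + 2f₁ + 2f₂ + 2f₃ + 2f₄ + 2f₅ + 2f₆ + 2f₇ + f₈] = 0.25·(2902) = 725.5.

725.5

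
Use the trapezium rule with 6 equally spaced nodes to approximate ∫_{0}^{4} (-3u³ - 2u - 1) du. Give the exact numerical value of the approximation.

-219.68

h = (4 − 0)/5 = 0.8.
Nodes u₀,…,u₅ = 0, 0.8, 1.6, 2.4, 3.2, 4.
f(u) = -3u³ - 2u - 1: f₀=-1, f₁=-4.136, f₂=-16.488, f₃=-47.272, f₄=-105.704, f₅=-201.
(h/2)·[f₀ + 2f₁ + 2f₂ + 2f₃ + 2f₄ + f₅] = 0.4·(-549.2) = -219.68.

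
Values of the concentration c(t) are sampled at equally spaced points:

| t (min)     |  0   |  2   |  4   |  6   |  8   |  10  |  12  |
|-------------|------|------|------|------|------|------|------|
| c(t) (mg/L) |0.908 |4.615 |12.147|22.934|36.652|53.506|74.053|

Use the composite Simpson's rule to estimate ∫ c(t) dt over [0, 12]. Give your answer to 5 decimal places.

331.18600

h = 2, n = 6.
(h/3)·[y₀ + 4y₁ + 2y₂ + 4y₃ + 2y₄ + 4y₅ + y₆] = 0.666667·(496.779) = 331.18600.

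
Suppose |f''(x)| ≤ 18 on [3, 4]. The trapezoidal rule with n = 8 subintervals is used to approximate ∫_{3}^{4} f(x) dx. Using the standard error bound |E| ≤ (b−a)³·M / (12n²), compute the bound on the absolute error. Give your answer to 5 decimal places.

|E| ≤ (1)³·18 / (12·8²) = 18/768 = 0.02344.

0.02344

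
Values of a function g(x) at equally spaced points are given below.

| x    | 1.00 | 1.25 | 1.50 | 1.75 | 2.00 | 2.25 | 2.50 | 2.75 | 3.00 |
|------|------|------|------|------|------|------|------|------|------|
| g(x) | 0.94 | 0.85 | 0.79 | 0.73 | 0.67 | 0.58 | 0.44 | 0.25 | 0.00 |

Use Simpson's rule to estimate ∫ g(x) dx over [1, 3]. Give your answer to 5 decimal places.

1.19833

h = 0.25, n = 8.
(h/3)·[y₀ + 4y₁ + 2y₂ + 4y₃ + 2y₄ + 4y₅ + 2y₆ + 4y₇ + y₈] = 0.083333·(14.38) = 1.19833.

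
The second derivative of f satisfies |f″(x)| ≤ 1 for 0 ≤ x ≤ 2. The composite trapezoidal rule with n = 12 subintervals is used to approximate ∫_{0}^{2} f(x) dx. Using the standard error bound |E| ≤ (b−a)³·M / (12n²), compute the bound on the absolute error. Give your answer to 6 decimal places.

0.004630

|E| ≤ (2)³·1 / (12·12²) = 8/1728 = 0.004630.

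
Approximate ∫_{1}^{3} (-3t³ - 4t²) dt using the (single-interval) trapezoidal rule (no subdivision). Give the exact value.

T = (b−a)/2 · [f(1) + f(3)] = 1·[(-7) + (-117)] = -124.

-124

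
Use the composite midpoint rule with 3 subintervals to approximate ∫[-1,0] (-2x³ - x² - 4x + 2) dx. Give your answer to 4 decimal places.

4.1481

h = (0 − (-1))/3 = 0.333333.
Midpoints m₁,…,m₃ = -0.833333, -0.5, -0.166667.
f(m₁)=5.796296, f(m₂)=4, f(m₃)=2.648148.
h·[f(m₁) + f(m₂) + f(m₃)] = 0.333333·(12.444444) = 4.1481.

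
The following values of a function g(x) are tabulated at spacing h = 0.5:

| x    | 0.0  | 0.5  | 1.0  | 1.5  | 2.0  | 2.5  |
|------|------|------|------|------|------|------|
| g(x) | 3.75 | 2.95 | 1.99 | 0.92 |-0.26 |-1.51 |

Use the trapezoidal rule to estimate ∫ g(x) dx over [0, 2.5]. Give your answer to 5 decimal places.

h = 0.5, n = 5.
(h/2)·[y₀ + 2y₁ + 2y₂ + 2y₃ + 2y₄ + y₅] = 0.25·(13.44) = 3.36000.

3.36000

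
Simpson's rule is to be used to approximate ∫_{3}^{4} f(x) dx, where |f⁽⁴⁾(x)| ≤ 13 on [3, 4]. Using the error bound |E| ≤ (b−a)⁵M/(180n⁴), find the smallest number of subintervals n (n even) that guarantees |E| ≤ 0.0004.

Need 13/(180n⁴) ≤ 0.0004.
n⁴ ≥ 13/(180·0.0004) = 180.556 ⇒ n ≥ 3.6657, so the smallest even n is 4. (n must be even for Simpson's rule.)

4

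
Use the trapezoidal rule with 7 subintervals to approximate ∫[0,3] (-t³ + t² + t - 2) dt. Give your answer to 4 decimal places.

-13.0714

h = (3 − 0)/7 = 0.428571.
Nodes t₀,…,t₇ = 0, 0.428571, 0.857143, 1.285714, 1.714286, 2.142857, 2.571429, 3.
f(t) = -t³ + t² + t - 2: f₀=-2, f₁=-1.466472, f₂=-1.037901, f₃=-1.186589, f₄=-2.384840, f₅=-5.104956, f₆=-9.819242, f₇=-17.
(h/2)·[f₀ + 2f₁ + 2f₂ + 2f₃ + 2f₄ + 2f₅ + 2f₆ + f₇] = 0.214286·(-61) = -13.0714.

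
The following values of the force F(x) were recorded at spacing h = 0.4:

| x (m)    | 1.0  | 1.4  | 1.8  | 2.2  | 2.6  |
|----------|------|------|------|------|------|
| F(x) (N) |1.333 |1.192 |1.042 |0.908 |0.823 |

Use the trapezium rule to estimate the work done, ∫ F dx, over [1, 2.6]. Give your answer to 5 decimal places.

1.68800

h = 0.4, n = 4.
(h/2)·[y₀ + 2y₁ + 2y₂ + 2y₃ + y₄] = 0.2·(8.440) = 1.68800.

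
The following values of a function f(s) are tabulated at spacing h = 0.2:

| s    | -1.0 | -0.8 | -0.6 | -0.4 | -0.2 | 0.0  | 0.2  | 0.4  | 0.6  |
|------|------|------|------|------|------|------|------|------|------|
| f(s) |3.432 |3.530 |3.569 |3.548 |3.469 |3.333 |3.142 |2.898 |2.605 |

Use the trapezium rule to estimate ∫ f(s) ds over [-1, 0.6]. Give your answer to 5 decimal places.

h = 0.2, n = 8.
(h/2)·[y₀ + 2y₁ + 2y₂ + 2y₃ + 2y₄ + 2y₅ + 2y₆ + 2y₇ + y₈] = 0.1·(53.015) = 5.30150.

5.30150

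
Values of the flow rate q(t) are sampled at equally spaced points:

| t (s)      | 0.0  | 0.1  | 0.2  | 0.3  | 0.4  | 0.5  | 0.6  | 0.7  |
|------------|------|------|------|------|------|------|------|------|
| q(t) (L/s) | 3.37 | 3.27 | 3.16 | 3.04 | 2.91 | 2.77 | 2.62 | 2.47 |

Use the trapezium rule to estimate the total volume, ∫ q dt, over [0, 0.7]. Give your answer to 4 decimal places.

h = 0.1, n = 7.
(h/2)·[y₀ + 2y₁ + 2y₂ + 2y₃ + 2y₄ + 2y₅ + 2y₆ + y₇] = 0.05·(41.38) = 2.0690.

2.0690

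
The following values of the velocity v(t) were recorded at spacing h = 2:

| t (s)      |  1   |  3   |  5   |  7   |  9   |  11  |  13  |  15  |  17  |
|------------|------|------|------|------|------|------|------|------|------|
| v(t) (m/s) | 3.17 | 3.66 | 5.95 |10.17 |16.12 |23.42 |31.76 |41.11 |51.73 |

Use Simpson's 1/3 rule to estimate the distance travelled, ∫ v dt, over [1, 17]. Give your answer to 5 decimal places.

h = 2, n = 8.
(h/3)·[y₀ + 4y₁ + 2y₂ + 4y₃ + 2y₄ + 4y₅ + 2y₆ + 4y₇ + y₈] = 0.666667·(476.00) = 317.33333.

317.33333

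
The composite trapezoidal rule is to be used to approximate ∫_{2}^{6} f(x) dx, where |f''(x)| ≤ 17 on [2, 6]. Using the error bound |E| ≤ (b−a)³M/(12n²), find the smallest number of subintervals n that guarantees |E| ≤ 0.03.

Need 1088/(12n²) ≤ 0.03.
n² ≥ 1088/(12·0.03) = 3022.22 ⇒ n ≥ 54.9747, so the smallest n is 55.

55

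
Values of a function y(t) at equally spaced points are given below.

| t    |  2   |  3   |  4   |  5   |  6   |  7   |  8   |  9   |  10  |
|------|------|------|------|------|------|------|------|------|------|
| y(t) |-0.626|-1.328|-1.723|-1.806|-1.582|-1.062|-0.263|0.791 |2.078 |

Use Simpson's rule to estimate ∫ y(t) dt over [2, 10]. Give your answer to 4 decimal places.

-6.4347

h = 1, n = 8.
(h/3)·[y₀ + 4y₁ + 2y₂ + 4y₃ + 2y₄ + 4y₅ + 2y₆ + 4y₇ + y₈] = 0.333333·(-19.304) = -6.4347.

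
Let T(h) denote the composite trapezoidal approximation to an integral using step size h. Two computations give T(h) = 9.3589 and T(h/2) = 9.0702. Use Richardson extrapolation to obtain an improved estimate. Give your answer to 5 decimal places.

8.97397

R = (4·T(h/2) − T(h)) / 3 = (4·9.0702 − 9.3589)/3 = (26.9219)/3 = 8.97397.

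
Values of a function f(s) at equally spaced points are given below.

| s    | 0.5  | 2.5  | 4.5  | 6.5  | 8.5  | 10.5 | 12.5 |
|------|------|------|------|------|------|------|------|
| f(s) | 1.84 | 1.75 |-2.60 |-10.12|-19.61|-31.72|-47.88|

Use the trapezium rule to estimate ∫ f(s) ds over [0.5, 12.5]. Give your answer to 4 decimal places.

-170.6400

h = 2, n = 6.
(h/2)·[y₀ + 2y₁ + 2y₂ + 2y₃ + 2y₄ + 2y₅ + y₆] = 1·(-170.64) = -170.6400.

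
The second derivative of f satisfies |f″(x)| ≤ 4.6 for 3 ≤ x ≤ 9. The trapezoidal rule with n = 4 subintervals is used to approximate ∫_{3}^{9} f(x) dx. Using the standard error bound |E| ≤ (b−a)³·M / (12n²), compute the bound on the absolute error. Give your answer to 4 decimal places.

|E| ≤ (6)³·4.6 / (12·4²) = 993.6/192 = 5.1750.

5.1750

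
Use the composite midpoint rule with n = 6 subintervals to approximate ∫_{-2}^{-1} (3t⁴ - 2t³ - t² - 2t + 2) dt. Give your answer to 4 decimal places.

28.6510

h = (-1 − (-2))/6 = 0.166667.
Midpoints m₁,…,m₆ = -1.916667, -1.75, -1.583333, -1.416667, -1.25, -1.083333.
f(m₁)=56.728154, f(m₂)=41.29296875, f(m₃)=29.452691, f(m₄)=20.596209, f(m₅)=14.16796875, f(m₆)=9.66796875.
h·[f(m₁) + f(m₂) + f(m₃) + f(m₄) + f(m₅) + f(m₆)] = 0.166667·(171.905961) = 28.6510.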